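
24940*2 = 49880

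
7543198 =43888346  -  36345148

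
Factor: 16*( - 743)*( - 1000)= 2^7 * 5^3*743^1 = 11888000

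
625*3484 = 2177500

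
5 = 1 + 4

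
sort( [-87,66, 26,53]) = [ - 87 , 26, 53,66] 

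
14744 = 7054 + 7690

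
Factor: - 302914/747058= - 13^ (- 1)*59^( - 1)*311^1   =  -311/767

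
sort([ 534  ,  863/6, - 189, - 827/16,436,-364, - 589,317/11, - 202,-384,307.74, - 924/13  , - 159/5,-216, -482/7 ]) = [-589, - 384, - 364, - 216, - 202, - 189, - 924/13, - 482/7,-827/16, - 159/5,  317/11 , 863/6,307.74, 436, 534 ]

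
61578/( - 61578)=  -  1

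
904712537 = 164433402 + 740279135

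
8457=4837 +3620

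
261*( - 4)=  - 1044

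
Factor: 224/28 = 2^3 = 8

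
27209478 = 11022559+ 16186919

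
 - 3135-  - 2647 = -488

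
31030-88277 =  - 57247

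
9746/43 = 226+28/43= 226.65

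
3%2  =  1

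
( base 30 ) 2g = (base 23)37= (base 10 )76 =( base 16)4C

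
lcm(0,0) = 0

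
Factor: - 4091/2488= - 2^(-3 )*311^( - 1 )*4091^1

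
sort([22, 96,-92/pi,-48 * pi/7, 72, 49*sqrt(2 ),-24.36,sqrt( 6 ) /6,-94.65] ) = [ - 94.65, - 92/pi,-24.36, -48*pi/7,sqrt( 6 ) /6,22,49*sqrt(2),72,96]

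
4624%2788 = 1836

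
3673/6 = 3673/6 = 612.17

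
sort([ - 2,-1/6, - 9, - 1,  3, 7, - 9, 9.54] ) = [ - 9, - 9,- 2, - 1,  -  1/6, 3 , 7,  9.54] 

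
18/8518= 9/4259=0.00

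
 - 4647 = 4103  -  8750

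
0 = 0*84585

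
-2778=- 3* 926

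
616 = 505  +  111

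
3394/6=565 + 2/3= 565.67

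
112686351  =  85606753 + 27079598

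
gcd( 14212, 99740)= 4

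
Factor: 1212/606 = 2 = 2^1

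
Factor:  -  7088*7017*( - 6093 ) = 2^4*3^3*443^1*677^1 *2339^1 = 303044470128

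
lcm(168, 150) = 4200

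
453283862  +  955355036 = 1408638898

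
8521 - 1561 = 6960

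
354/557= 354/557 = 0.64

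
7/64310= 7/64310 =0.00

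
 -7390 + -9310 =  - 16700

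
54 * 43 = 2322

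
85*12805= 1088425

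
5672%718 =646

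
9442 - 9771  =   - 329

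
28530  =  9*3170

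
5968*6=35808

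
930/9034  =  465/4517 = 0.10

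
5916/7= 845  +  1/7 = 845.14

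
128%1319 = 128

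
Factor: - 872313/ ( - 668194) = 2^(-1)*3^1 * 13^1*61^(-1)*5477^ (-1)*22367^1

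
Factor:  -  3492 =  - 2^2 * 3^2* 97^1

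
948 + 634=1582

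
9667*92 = 889364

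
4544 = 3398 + 1146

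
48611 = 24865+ 23746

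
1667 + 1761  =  3428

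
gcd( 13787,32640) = 17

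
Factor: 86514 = 2^1*3^1*14419^1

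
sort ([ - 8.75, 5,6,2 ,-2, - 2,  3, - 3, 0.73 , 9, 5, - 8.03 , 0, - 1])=[ - 8.75, - 8.03, - 3,  -  2, - 2,-1, 0, 0.73,2,3, 5, 5, 6,9]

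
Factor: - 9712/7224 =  - 2^1*3^( - 1 ) * 7^( - 1)*43^( - 1)*607^1 = -1214/903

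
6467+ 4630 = 11097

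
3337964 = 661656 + 2676308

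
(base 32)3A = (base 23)4E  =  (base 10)106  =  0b1101010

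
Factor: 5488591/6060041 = 13^( - 1) * 17^( - 2) * 1613^( -1 )*5488591^1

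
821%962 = 821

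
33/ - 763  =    -  33/763 = - 0.04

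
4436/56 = 79 + 3/14 = 79.21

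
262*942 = 246804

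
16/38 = 8/19 = 0.42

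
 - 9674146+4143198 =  - 5530948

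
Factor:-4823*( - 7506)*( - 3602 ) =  -2^2*3^3*7^1*13^1*53^1*139^1*1801^1 = - 130397579676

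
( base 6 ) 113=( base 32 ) 1d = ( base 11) 41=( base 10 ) 45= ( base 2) 101101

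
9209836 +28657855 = 37867691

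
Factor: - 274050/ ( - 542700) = 203/402= 2^( - 1)*3^( - 1) * 7^1*29^1 * 67^(  -  1 ) 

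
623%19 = 15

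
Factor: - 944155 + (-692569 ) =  - 1636724   =  - 2^2*373^1*1097^1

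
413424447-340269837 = 73154610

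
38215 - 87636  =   - 49421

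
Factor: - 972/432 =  - 9/4=-2^( - 2)*3^2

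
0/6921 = 0 = 0.00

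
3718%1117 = 367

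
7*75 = 525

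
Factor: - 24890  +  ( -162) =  - 2^2*6263^1 = - 25052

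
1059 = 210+849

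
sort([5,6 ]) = [ 5,6 ] 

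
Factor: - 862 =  - 2^1*431^1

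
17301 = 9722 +7579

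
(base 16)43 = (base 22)31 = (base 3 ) 2111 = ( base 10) 67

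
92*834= 76728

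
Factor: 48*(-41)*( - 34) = 2^5*3^1*17^1*41^1 = 66912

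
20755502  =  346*59987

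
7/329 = 1/47  =  0.02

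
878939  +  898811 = 1777750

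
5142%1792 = 1558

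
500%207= 86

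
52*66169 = 3440788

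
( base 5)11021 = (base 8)1371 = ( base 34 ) md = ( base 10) 761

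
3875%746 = 145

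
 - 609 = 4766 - 5375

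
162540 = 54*3010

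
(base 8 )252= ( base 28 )62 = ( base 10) 170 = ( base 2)10101010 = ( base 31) 5F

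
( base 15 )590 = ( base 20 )330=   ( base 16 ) 4ec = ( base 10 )1260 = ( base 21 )2i0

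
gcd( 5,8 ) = 1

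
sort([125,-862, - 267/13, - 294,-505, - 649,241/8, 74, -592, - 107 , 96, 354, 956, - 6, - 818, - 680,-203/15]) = [ - 862, - 818, - 680, - 649, - 592, - 505, - 294,  -  107, - 267/13, - 203/15 ,-6, 241/8, 74, 96 , 125, 354, 956 ]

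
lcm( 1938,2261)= 13566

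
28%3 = 1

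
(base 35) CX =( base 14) 245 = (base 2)111000101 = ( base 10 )453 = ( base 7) 1215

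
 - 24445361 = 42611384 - 67056745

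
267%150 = 117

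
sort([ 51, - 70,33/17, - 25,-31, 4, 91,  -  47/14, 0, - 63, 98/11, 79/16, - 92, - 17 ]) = [  -  92,  -  70,- 63, - 31, - 25, - 17 , - 47/14, 0,33/17, 4,79/16, 98/11,51 , 91 ] 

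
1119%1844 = 1119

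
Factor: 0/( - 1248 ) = 0 = 0^1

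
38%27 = 11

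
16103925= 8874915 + 7229010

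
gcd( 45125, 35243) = 1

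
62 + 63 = 125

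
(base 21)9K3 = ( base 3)20000200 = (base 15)147C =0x1128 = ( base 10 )4392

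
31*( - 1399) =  - 43369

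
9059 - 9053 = 6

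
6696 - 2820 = 3876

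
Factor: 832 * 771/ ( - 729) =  - 2^6*3^( - 5)*13^1*257^1 = -213824/243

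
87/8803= 87/8803 =0.01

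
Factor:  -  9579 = -3^1 *31^1*103^1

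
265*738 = 195570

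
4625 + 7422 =12047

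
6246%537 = 339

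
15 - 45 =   -  30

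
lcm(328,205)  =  1640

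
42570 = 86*495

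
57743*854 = 49312522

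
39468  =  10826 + 28642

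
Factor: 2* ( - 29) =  - 58  =  - 2^1 * 29^1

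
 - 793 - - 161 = -632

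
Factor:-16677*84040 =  -2^3*3^2*5^1*11^1*17^1*109^1*191^1= - 1401535080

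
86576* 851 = 73676176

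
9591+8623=18214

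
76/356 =19/89 = 0.21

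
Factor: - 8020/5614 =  - 10/7 = -  2^1*5^1 * 7^(-1)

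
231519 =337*687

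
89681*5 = 448405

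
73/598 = 73/598=0.12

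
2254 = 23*98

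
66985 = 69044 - 2059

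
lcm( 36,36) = 36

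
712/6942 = 4/39 = 0.10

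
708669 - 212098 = 496571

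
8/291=8/291 = 0.03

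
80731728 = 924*87372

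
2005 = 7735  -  5730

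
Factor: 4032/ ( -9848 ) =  - 504/1231 =- 2^3*3^2*7^1 * 1231^(  -  1 ) 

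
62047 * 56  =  3474632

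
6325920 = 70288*90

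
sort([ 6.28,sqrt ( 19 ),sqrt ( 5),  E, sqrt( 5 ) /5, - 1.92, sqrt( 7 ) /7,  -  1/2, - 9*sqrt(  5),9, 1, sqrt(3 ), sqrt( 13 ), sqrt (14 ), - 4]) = [ - 9*sqrt( 5),  -  4,-1.92, - 1/2, sqrt(7 )/7,sqrt (5)/5, 1,sqrt( 3) , sqrt(5),E, sqrt ( 13 ), sqrt(14), sqrt( 19 ), 6.28,9] 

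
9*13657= 122913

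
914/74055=914/74055 = 0.01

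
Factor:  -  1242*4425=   -  5495850 = - 2^1* 3^4*5^2*23^1*59^1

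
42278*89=3762742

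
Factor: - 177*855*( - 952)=144070920 = 2^3*3^3*5^1*7^1*17^1 * 19^1*59^1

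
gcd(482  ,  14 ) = 2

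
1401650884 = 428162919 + 973487965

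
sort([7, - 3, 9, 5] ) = [-3, 5, 7,9 ]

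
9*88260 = 794340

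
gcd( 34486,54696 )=86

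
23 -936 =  -913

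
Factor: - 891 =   -  3^4*11^1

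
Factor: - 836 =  - 2^2 * 11^1 * 19^1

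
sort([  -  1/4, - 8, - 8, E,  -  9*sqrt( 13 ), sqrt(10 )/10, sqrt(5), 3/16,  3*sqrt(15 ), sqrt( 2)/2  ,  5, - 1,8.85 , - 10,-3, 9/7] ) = [-9*sqrt( 13), - 10,-8, - 8,-3,  -  1, - 1/4, 3/16, sqrt(10)/10, sqrt (2)/2, 9/7 , sqrt (5), E,5,8.85, 3 * sqrt(15 )] 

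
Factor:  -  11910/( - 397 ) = 2^1  *  3^1*5^1 = 30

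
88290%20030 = 8170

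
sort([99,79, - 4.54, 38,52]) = [  -  4.54, 38, 52,79,99] 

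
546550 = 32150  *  17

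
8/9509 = 8/9509 = 0.00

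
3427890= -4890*( - 701)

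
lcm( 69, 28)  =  1932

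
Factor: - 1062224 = - 2^4*197^1*337^1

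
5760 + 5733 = 11493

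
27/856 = 27/856 = 0.03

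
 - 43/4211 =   -  43/4211 = - 0.01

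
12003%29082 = 12003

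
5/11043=5/11043 =0.00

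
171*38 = 6498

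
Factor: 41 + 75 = 2^2*29^1 = 116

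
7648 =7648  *1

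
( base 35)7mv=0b10010010100000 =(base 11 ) 7054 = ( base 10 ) 9376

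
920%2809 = 920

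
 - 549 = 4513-5062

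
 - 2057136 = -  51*40336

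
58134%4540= 3654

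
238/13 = 18 + 4/13 = 18.31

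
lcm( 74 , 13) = 962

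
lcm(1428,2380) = 7140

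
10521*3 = 31563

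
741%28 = 13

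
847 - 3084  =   - 2237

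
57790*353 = 20399870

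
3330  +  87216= 90546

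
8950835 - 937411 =8013424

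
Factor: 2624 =2^6*41^1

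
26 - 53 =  - 27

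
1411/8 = 1411/8 = 176.38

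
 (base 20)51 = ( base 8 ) 145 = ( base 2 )1100101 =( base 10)101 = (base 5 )401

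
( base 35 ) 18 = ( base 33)1a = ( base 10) 43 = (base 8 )53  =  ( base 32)1b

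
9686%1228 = 1090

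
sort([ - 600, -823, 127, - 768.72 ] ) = [  -  823,  -  768.72, -600,127 ]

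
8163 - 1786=6377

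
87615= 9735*9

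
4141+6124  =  10265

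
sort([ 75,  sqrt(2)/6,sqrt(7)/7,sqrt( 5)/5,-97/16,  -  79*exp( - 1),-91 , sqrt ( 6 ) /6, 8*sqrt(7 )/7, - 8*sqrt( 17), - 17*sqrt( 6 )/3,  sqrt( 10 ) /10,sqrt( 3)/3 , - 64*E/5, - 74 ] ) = [ - 91 ,-74, - 64*E/5, - 8*sqrt(17 ),-79*exp (-1),-17 * sqrt(6)/3, - 97/16,sqrt(2)/6 , sqrt( 10 ) /10 , sqrt(7)/7 , sqrt(6)/6, sqrt( 5) /5,sqrt (3)/3,8*sqrt (7) /7,  75 ]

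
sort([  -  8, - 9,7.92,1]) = [ - 9, - 8,1,7.92]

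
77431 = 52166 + 25265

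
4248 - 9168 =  - 4920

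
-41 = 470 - 511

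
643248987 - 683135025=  - 39886038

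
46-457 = - 411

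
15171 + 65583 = 80754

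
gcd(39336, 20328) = 264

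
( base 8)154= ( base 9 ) 130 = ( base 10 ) 108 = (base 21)53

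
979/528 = 1 + 41/48 = 1.85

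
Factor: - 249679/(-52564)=2^ ( - 2 )*19^1 = 19/4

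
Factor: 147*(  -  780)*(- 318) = 36461880 = 2^3*3^3*5^1*7^2*13^1 * 53^1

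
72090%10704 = 7866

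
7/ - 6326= - 1 + 6319/6326 = - 0.00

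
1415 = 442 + 973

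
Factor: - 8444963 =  - 199^1*42437^1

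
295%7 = 1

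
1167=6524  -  5357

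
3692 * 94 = 347048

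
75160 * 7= 526120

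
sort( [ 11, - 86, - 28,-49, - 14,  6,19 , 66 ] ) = [-86, - 49,-28,-14 , 6, 11, 19 , 66] 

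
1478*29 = 42862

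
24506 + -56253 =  - 31747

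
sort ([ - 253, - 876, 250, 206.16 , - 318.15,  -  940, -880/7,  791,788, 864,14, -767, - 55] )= [ - 940,-876, - 767, - 318.15,  -  253, - 880/7,-55,  14, 206.16, 250,788,791,864 ]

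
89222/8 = 44611/4  =  11152.75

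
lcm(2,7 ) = 14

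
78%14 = 8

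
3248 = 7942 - 4694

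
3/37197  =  1/12399 = 0.00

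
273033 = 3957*69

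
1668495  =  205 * 8139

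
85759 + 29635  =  115394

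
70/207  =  70/207 = 0.34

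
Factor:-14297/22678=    - 29/46 =- 2^( - 1 )*23^ ( - 1)*29^1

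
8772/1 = 8772 = 8772.00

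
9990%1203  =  366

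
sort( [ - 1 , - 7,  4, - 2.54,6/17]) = [ - 7, - 2.54, - 1,6/17, 4 ]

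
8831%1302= 1019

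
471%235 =1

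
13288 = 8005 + 5283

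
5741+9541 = 15282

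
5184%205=59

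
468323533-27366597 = 440956936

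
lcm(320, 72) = 2880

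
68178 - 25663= 42515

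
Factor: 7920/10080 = 2^ ( - 1)*7^( - 1)*11^1=11/14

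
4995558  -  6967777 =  - 1972219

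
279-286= - 7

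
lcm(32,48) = 96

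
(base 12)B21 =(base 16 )649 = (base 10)1609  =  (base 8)3111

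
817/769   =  817/769 = 1.06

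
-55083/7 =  - 7869 = - 7869.00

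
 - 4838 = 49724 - 54562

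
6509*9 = 58581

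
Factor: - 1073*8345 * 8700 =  - 77901409500 = - 2^2*3^1*5^3 * 29^2* 37^1*1669^1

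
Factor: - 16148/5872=-11/4 = -2^( - 2)*11^1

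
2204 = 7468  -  5264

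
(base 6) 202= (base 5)244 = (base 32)2A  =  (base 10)74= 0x4a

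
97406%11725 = 3606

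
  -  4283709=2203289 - 6486998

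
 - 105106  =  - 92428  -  12678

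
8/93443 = 8/93443=0.00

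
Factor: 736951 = 736951^1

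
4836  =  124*39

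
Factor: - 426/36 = - 71/6 =- 2^( - 1 )*3^( - 1)*71^1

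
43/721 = 43/721 = 0.06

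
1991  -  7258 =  - 5267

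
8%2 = 0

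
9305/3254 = 2 + 2797/3254 = 2.86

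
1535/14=109 + 9/14 =109.64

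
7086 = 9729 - 2643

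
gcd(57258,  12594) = 6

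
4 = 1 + 3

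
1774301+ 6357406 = 8131707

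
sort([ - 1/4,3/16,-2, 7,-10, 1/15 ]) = [ - 10 ,-2, -1/4 , 1/15,3/16,7] 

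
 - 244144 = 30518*( - 8) 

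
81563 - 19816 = 61747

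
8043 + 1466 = 9509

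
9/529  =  9/529 = 0.02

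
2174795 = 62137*35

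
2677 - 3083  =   - 406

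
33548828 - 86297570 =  - 52748742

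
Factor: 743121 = 3^3*17^1*1619^1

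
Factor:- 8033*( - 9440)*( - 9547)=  - 723963521440 = - 2^5*5^1*29^1*59^1*277^1*9547^1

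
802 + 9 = 811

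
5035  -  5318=-283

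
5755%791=218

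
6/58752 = 1/9792   =  0.00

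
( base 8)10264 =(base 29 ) 52D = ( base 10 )4276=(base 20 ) ADG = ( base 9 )5771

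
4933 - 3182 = 1751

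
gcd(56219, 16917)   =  1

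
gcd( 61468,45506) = 2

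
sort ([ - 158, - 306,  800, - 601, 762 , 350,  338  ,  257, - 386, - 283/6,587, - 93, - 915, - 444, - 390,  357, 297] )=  [-915, - 601, - 444, - 390,- 386, - 306,-158, - 93, - 283/6,257 , 297,  338, 350,  357,587, 762, 800]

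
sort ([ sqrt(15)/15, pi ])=[ sqrt( 15)/15, pi]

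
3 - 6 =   -  3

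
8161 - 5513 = 2648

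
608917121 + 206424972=815342093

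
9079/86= 9079/86  =  105.57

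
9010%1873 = 1518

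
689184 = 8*86148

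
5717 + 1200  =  6917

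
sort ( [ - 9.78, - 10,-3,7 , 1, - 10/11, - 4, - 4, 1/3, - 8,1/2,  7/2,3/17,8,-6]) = [ - 10,-9.78, -8, - 6, - 4, - 4,-3,-10/11,3/17,1/3,1/2,1,7/2, 7, 8] 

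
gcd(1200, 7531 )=1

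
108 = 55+53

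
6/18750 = 1/3125  =  0.00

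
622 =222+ 400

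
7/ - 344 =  - 7/344 = - 0.02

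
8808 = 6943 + 1865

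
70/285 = 14/57 = 0.25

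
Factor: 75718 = 2^1*17^2*131^1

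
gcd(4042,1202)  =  2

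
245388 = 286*858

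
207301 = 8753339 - 8546038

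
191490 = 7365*26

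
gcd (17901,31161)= 663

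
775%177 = 67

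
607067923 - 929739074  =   - 322671151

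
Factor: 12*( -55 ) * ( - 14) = 2^3*3^1*5^1 * 7^1*11^1 =9240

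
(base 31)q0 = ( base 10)806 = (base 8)1446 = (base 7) 2231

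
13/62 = 13/62 = 0.21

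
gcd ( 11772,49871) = 1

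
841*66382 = 55827262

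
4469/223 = 4469/223 = 20.04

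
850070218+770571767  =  1620641985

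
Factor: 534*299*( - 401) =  - 64026066= - 2^1*3^1*13^1* 23^1*89^1*401^1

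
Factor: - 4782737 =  - 19^1*211^1*1193^1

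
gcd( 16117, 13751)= 1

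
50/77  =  50/77=0.65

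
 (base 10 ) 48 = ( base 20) 28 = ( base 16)30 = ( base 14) 36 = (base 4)300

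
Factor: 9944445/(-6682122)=-3314815/2227374 = -2^( - 1)*3^(-2 )*5^1 * 7^1 * 17^( - 1) * 29^( - 1 ) * 251^( - 1)*94709^1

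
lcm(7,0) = 0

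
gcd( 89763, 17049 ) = 3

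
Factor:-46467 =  - 3^3 *1721^1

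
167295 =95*1761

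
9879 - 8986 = 893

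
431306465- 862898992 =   -  431592527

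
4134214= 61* 67774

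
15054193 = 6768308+8285885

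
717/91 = 717/91 = 7.88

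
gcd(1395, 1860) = 465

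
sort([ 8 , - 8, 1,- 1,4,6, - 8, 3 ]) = [ - 8 ,-8,  -  1, 1,3, 4, 6,8 ]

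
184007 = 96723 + 87284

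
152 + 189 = 341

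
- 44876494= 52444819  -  97321313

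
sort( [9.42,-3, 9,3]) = [ - 3,3 , 9, 9.42] 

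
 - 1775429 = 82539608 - 84315037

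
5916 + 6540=12456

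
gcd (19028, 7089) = 1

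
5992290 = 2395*2502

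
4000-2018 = 1982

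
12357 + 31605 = 43962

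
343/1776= 343/1776= 0.19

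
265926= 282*943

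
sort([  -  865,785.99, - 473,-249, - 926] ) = [ - 926,  -  865, - 473, - 249,  785.99]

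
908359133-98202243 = 810156890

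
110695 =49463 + 61232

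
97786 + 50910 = 148696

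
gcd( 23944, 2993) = 2993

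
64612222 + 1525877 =66138099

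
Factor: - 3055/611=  - 5 =-5^1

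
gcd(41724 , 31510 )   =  2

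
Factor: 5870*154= 2^2*5^1*7^1 * 11^1*587^1 =903980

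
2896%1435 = 26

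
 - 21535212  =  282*( - 76366) 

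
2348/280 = 587/70 = 8.39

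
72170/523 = 137 + 519/523 = 137.99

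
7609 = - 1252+8861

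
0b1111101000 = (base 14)516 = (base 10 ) 1000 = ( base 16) 3e8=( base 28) 17k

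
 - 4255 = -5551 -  - 1296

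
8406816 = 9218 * 912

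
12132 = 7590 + 4542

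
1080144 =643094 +437050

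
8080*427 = 3450160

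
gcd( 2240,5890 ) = 10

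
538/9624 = 269/4812 = 0.06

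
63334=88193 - 24859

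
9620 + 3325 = 12945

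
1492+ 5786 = 7278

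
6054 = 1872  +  4182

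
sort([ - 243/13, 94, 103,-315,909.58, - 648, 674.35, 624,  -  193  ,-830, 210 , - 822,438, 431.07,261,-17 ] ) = [ - 830, - 822 , - 648, -315,  -  193, - 243/13, - 17, 94, 103, 210, 261, 431.07, 438, 624,  674.35,909.58] 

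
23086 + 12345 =35431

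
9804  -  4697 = 5107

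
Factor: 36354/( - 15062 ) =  - 3^1*17^( - 1)*73^1*83^1 *443^( - 1) = - 18177/7531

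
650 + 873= 1523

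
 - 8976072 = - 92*97566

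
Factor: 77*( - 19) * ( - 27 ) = 3^3*7^1  *11^1 * 19^1 = 39501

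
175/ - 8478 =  - 175/8478 = - 0.02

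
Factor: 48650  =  2^1 * 5^2 *7^1*139^1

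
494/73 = 6 + 56/73 = 6.77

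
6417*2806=18006102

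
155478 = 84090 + 71388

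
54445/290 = 187 + 43/58=187.74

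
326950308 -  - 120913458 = 447863766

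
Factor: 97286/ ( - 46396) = -2^( - 1)*1657^ ( - 1) * 6949^1 = -6949/3314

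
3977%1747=483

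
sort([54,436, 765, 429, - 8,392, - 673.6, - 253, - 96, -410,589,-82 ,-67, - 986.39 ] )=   [ - 986.39, - 673.6, - 410, - 253 , - 96,  -  82, - 67,-8, 54, 392, 429, 436,589,765 ] 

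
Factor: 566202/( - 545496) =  - 793/764 = - 2^(-2) * 13^1*61^1*191^( - 1)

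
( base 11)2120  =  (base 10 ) 2805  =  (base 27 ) 3mo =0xaf5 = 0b101011110101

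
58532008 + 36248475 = 94780483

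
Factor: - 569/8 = - 2^ (- 3)*569^1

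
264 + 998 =1262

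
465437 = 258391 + 207046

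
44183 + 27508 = 71691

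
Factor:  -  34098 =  - 2^1*3^1*5683^1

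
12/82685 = 12/82685 = 0.00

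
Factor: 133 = 7^1*19^1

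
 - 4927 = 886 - 5813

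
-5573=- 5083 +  - 490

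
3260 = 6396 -3136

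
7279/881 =8 + 231/881 = 8.26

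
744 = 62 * 12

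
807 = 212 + 595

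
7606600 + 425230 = 8031830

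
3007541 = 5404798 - 2397257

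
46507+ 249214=295721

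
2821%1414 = 1407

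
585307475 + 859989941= 1445297416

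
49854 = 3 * 16618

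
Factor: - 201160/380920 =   -  47/89 = -  47^1*89^( - 1 ) 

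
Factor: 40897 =40897^1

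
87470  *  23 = 2011810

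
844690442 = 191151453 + 653538989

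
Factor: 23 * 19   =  19^1*23^1 = 437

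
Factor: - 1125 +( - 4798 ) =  - 5923^1 = -5923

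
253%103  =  47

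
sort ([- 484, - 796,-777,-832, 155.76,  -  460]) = [ - 832, - 796, - 777, - 484, - 460, 155.76]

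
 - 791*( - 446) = 352786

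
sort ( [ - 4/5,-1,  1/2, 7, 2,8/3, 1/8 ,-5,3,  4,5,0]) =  [ - 5 , - 1, - 4/5,0, 1/8,1/2,2,8/3,  3,4, 5,7]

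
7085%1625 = 585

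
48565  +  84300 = 132865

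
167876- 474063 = -306187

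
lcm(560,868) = 17360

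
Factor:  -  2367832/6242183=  - 2^3*41^1 * 347^( - 1) * 7219^1*17989^( - 1)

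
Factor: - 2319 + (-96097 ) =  -98416 = -  2^4 * 6151^1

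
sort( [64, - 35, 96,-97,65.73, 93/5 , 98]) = [ - 97, - 35,93/5,64,65.73, 96,98]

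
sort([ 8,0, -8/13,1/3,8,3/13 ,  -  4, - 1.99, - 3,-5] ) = [ -5,-4, - 3, - 1.99,  -  8/13,0 , 3/13 , 1/3,8,8 ]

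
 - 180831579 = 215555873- 396387452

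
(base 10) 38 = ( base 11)35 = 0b100110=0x26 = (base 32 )16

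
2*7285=14570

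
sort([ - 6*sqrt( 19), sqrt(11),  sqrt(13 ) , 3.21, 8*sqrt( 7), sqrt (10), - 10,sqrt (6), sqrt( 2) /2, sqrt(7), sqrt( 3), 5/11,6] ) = [ - 6*sqrt (19), - 10, 5/11, sqrt( 2)/2 , sqrt( 3), sqrt(6), sqrt ( 7 ),sqrt(10),3.21,sqrt( 11 ), sqrt(13 ), 6,  8 * sqrt( 7)]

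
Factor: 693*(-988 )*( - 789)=540215676 = 2^2*3^3* 7^1*11^1*13^1*19^1*263^1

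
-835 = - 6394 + 5559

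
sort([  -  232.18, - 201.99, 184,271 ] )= [-232.18, - 201.99,  184,271] 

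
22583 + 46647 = 69230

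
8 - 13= - 5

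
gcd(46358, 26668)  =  2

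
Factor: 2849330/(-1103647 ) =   -  2^1*5^1 *11^1 * 251^( - 1) * 4397^(-1 )*25903^1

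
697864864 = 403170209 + 294694655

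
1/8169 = 1/8169 = 0.00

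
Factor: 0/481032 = 0^1 =0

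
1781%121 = 87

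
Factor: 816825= 3^1*5^2*10891^1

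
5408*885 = 4786080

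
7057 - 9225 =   -  2168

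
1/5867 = 1/5867 = 0.00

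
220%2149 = 220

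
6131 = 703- - 5428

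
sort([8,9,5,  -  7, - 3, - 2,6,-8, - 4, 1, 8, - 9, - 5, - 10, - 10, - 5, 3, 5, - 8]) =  [ - 10, - 10,  -  9, - 8 , - 8 , - 7,  -  5, - 5,  -  4,  -  3, - 2, 1, 3,5, 5 , 6 , 8, 8, 9]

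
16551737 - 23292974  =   - 6741237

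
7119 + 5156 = 12275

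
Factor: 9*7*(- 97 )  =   - 3^2 * 7^1*97^1=- 6111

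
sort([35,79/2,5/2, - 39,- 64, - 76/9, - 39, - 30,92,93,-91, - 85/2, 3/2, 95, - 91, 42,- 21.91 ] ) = [-91,-91, -64,  -  85/2,-39, - 39 , - 30, - 21.91,  -  76/9, 3/2 , 5/2, 35,79/2, 42,92,93,95]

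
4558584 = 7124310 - 2565726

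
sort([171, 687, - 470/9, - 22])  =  [  -  470/9, - 22, 171, 687]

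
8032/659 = 12 + 124/659  =  12.19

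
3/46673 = 3/46673 = 0.00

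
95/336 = 95/336 = 0.28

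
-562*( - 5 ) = 2810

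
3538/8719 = 3538/8719 = 0.41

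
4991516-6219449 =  - 1227933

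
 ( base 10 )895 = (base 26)18B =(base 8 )1577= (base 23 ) 1fl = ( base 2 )1101111111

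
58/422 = 29/211 = 0.14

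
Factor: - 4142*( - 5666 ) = 23468572=2^2*19^1*109^1*2833^1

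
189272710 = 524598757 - 335326047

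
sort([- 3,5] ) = [ - 3,5 ] 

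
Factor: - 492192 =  - 2^5 *3^2*1709^1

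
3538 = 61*58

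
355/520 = 71/104 =0.68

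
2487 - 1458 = 1029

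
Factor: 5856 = 2^5*3^1*61^1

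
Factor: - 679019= - 11^1*61729^1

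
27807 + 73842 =101649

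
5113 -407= 4706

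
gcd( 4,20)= 4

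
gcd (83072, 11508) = 4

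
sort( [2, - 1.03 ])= [ - 1.03, 2] 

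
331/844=331/844= 0.39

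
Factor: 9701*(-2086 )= -2^1*7^1*89^1*109^1 * 149^1 = - 20236286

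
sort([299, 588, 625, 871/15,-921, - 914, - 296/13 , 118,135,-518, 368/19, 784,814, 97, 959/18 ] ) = [-921, - 914, - 518, - 296/13,368/19, 959/18, 871/15,97,118, 135, 299, 588,625,784,814 ]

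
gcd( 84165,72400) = 905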